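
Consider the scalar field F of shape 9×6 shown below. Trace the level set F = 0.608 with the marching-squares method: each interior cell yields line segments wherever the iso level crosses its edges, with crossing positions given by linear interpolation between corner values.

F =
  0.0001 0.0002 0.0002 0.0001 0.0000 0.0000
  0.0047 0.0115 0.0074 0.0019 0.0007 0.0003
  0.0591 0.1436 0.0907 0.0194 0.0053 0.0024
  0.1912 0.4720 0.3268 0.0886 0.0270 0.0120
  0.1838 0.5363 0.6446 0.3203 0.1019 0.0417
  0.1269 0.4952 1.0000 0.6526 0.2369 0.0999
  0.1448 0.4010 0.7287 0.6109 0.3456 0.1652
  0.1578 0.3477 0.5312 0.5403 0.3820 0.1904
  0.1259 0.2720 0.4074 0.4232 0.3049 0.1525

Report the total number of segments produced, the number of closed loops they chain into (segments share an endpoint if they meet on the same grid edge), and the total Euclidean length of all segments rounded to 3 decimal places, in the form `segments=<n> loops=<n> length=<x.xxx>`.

cell (3,1): code 0100 → (3.885,2.000)–(4.000,1.662)
cell (3,2): code 1000 → (4.000,2.113)–(3.885,2.000)
cell (4,1): code 0110 → (4.000,1.662)–(5.000,1.223)
cell (4,2): code 1101 → (4.866,3.000)–(4.000,2.113)
cell (4,3): code 1000 → (5.000,3.107)–(4.866,3.000)
cell (5,1): code 0110 → (5.000,1.223)–(6.000,1.632)
cell (5,3): code 1001 → (6.000,3.011)–(5.000,3.107)
cell (6,1): code 0010 → (6.000,1.632)–(6.611,2.000)
cell (6,2): code 0011 → (6.611,2.000)–(6.041,3.000)
cell (6,3): code 0001 → (6.041,3.000)–(6.000,3.011)
total: 10 segments, chained into 1 closed loop(s), length Σ = 7.013537

segments=10 loops=1 length=7.014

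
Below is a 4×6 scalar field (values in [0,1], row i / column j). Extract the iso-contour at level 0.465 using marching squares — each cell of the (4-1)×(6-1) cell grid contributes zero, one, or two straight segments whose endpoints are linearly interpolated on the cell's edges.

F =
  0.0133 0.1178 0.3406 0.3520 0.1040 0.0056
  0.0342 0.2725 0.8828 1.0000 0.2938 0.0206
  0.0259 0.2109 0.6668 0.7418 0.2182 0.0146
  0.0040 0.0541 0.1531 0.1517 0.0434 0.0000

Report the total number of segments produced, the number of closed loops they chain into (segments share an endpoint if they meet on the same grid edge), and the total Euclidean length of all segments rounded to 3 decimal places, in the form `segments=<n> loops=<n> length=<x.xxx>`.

segments=8 loops=1 length=7.509

cell (0,1): code 0100 → (0.229,2.000)–(1.000,1.315)
cell (0,2): code 1100 → (0.174,3.000)–(0.229,2.000)
cell (0,3): code 1000 → (1.000,3.758)–(0.174,3.000)
cell (1,1): code 0110 → (1.000,1.315)–(2.000,1.557)
cell (1,3): code 1001 → (2.000,3.529)–(1.000,3.758)
cell (2,1): code 0010 → (2.000,1.557)–(2.393,2.000)
cell (2,2): code 0011 → (2.393,2.000)–(2.469,3.000)
cell (2,3): code 0001 → (2.469,3.000)–(2.000,3.529)
total: 8 segments, chained into 1 closed loop(s), length Σ = 7.508967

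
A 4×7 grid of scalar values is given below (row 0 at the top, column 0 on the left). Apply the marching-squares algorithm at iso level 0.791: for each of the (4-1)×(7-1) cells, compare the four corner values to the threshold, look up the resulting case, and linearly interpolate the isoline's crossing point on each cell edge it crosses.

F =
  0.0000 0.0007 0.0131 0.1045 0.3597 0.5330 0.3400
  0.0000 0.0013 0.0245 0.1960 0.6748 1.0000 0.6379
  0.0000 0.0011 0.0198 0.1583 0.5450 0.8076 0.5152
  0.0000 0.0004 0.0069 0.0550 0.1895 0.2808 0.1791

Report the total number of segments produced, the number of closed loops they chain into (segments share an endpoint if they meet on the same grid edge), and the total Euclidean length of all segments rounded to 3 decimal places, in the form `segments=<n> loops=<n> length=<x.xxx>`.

segments=6 loops=1 length=3.932

cell (0,4): code 0100 → (0.552,5.000)–(1.000,4.357)
cell (0,5): code 1000 → (1.000,5.577)–(0.552,5.000)
cell (1,4): code 0110 → (1.000,4.357)–(2.000,4.937)
cell (1,5): code 1001 → (2.000,5.057)–(1.000,5.577)
cell (2,4): code 0010 → (2.000,4.937)–(2.032,5.000)
cell (2,5): code 0001 → (2.032,5.000)–(2.000,5.057)
total: 6 segments, chained into 1 closed loop(s), length Σ = 3.932157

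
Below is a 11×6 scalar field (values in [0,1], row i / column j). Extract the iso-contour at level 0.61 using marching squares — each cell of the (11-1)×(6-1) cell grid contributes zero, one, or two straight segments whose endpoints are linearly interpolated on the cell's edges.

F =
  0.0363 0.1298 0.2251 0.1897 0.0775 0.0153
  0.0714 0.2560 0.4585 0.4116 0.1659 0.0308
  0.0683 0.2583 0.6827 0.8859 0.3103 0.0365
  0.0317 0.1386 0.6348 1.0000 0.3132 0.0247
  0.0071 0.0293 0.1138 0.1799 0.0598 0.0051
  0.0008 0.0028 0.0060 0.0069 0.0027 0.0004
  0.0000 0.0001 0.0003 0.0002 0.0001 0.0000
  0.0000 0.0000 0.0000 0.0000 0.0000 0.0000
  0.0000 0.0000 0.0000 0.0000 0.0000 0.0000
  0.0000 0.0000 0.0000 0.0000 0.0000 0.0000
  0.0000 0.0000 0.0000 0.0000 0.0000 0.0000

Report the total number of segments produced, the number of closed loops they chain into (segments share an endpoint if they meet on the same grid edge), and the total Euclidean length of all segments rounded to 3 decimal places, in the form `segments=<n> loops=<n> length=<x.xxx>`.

segments=8 loops=1 length=6.062

cell (1,1): code 0100 → (1.676,2.000)–(2.000,1.829)
cell (1,2): code 1100 → (1.418,3.000)–(1.676,2.000)
cell (1,3): code 1000 → (2.000,3.479)–(1.418,3.000)
cell (2,1): code 0110 → (2.000,1.829)–(3.000,1.950)
cell (2,3): code 1001 → (3.000,3.568)–(2.000,3.479)
cell (3,1): code 0010 → (3.000,1.950)–(3.048,2.000)
cell (3,2): code 0011 → (3.048,2.000)–(3.476,3.000)
cell (3,3): code 0001 → (3.476,3.000)–(3.000,3.568)
total: 8 segments, chained into 1 closed loop(s), length Σ = 6.061743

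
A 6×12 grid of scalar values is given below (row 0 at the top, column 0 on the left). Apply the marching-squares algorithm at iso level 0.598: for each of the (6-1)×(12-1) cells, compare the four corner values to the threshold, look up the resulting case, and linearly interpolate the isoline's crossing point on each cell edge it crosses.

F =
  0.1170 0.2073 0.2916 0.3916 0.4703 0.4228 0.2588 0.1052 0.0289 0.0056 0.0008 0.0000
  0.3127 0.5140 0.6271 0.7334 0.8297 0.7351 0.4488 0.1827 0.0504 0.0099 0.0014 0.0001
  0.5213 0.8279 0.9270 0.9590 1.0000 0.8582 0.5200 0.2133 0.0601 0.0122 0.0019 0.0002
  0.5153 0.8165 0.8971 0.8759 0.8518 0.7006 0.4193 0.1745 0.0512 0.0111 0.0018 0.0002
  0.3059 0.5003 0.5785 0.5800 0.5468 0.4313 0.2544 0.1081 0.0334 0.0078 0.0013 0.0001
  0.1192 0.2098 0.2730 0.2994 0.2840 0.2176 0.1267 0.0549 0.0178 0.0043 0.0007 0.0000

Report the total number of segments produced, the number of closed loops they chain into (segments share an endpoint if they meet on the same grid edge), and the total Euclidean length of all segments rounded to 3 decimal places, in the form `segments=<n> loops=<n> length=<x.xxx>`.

cell (0,1): code 0100 → (0.913,2.000)–(1.000,1.743)
cell (0,2): code 1100 → (0.604,3.000)–(0.913,2.000)
cell (0,3): code 1100 → (0.355,4.000)–(0.604,3.000)
cell (0,4): code 1100 → (0.561,5.000)–(0.355,4.000)
cell (0,5): code 1000 → (1.000,5.479)–(0.561,5.000)
cell (1,0): code 0100 → (1.268,1.000)–(2.000,0.250)
cell (1,1): code 1110 → (1.000,1.743)–(1.268,1.000)
cell (1,5): code 1001 → (2.000,5.769)–(1.000,5.479)
cell (2,0): code 0110 → (2.000,0.250)–(3.000,0.275)
cell (2,5): code 1001 → (3.000,5.365)–(2.000,5.769)
cell (3,0): code 0010 → (3.000,0.275)–(3.691,1.000)
cell (3,1): code 0011 → (3.691,1.000)–(3.939,2.000)
cell (3,2): code 0011 → (3.939,2.000)–(3.939,3.000)
cell (3,3): code 0011 → (3.939,3.000)–(3.832,4.000)
cell (3,4): code 0011 → (3.832,4.000)–(3.381,5.000)
cell (3,5): code 0001 → (3.381,5.000)–(3.000,5.365)
total: 16 segments, chained into 1 closed loop(s), length Σ = 14.639625

segments=16 loops=1 length=14.640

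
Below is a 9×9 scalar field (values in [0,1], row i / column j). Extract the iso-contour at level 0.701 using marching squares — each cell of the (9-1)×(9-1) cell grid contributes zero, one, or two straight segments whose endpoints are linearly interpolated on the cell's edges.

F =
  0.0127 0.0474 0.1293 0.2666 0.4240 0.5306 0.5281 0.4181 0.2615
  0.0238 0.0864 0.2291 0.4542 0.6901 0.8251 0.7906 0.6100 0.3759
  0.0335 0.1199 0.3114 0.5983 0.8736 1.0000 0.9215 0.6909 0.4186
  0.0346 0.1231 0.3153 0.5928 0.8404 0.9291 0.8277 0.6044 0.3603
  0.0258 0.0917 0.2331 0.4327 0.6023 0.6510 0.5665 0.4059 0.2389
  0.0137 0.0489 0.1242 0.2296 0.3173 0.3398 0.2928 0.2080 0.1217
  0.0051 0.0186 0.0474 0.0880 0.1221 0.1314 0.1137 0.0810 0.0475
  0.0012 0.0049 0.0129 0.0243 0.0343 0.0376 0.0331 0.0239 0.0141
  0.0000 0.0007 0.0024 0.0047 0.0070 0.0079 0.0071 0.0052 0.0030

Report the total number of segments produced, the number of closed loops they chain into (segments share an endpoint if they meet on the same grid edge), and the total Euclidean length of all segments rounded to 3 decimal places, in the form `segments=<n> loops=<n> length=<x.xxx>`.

segments=12 loops=1 length=10.664

cell (0,4): code 0100 → (0.579,5.000)–(1.000,4.081)
cell (0,5): code 1100 → (0.659,6.000)–(0.579,5.000)
cell (0,6): code 1000 → (1.000,6.496)–(0.659,6.000)
cell (1,3): code 0100 → (1.059,4.000)–(2.000,3.373)
cell (1,4): code 1110 → (1.000,4.081)–(1.059,4.000)
cell (1,6): code 1001 → (2.000,6.956)–(1.000,6.496)
cell (2,3): code 0110 → (2.000,3.373)–(3.000,3.437)
cell (2,6): code 1001 → (3.000,6.567)–(2.000,6.956)
cell (3,3): code 0010 → (3.000,3.437)–(3.585,4.000)
cell (3,4): code 0011 → (3.585,4.000)–(3.820,5.000)
cell (3,5): code 0011 → (3.820,5.000)–(3.485,6.000)
cell (3,6): code 0001 → (3.485,6.000)–(3.000,6.567)
total: 12 segments, chained into 1 closed loop(s), length Σ = 10.663579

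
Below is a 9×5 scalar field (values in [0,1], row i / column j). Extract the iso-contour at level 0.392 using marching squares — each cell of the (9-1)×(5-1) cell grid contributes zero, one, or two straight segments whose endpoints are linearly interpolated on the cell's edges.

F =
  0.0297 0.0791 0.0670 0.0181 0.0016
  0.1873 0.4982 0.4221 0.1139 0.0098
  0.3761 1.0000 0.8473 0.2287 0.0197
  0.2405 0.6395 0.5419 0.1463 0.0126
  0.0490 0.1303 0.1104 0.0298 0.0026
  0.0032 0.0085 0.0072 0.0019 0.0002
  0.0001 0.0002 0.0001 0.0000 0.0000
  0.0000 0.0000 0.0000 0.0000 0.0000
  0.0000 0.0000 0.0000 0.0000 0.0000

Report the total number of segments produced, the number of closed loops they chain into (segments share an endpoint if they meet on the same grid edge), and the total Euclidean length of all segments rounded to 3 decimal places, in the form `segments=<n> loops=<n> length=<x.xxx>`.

segments=10 loops=1 length=8.373

cell (0,0): code 0100 → (0.747,1.000)–(1.000,0.658)
cell (0,1): code 1100 → (0.915,2.000)–(0.747,1.000)
cell (0,2): code 1000 → (1.000,2.098)–(0.915,2.000)
cell (1,0): code 0110 → (1.000,0.658)–(2.000,0.025)
cell (1,2): code 1001 → (2.000,2.736)–(1.000,2.098)
cell (2,0): code 0110 → (2.000,0.025)–(3.000,0.380)
cell (2,2): code 1001 → (3.000,2.379)–(2.000,2.736)
cell (3,0): code 0010 → (3.000,0.380)–(3.486,1.000)
cell (3,1): code 0011 → (3.486,1.000)–(3.347,2.000)
cell (3,2): code 0001 → (3.347,2.000)–(3.000,2.379)
total: 10 segments, chained into 1 closed loop(s), length Σ = 8.373011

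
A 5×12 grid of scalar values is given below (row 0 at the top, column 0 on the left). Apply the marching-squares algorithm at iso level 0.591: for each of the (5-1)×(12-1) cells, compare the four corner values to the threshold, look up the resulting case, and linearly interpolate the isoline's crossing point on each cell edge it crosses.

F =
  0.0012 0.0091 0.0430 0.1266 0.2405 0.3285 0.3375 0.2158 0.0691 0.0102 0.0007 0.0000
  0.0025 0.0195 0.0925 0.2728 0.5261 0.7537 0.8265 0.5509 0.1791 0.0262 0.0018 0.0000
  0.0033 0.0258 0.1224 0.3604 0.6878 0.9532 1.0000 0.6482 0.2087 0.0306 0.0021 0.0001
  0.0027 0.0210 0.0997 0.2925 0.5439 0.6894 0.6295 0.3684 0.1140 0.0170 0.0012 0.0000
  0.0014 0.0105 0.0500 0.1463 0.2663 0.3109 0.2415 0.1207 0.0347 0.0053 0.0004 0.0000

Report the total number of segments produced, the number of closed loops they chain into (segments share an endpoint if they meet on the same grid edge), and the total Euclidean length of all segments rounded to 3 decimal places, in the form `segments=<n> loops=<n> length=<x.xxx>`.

cell (0,4): code 0100 → (0.617,5.000)–(1.000,4.285)
cell (0,5): code 1100 → (0.518,6.000)–(0.617,5.000)
cell (0,6): code 1000 → (1.000,6.854)–(0.518,6.000)
cell (1,3): code 0100 → (1.401,4.000)–(2.000,3.704)
cell (1,4): code 1110 → (1.000,4.285)–(1.401,4.000)
cell (1,6): code 1101 → (1.412,7.000)–(1.000,6.854)
cell (1,7): code 1000 → (2.000,7.130)–(1.412,7.000)
cell (2,3): code 0010 → (2.000,3.704)–(2.673,4.000)
cell (2,4): code 0111 → (2.673,4.000)–(3.000,4.324)
cell (2,6): code 1011 → (3.000,6.147)–(2.204,7.000)
cell (2,7): code 0001 → (2.204,7.000)–(2.000,7.130)
cell (3,4): code 0010 → (3.000,4.324)–(3.260,5.000)
cell (3,5): code 0011 → (3.260,5.000)–(3.099,6.000)
cell (3,6): code 0001 → (3.099,6.000)–(3.000,6.147)
total: 14 segments, chained into 1 closed loop(s), length Σ = 9.514435

segments=14 loops=1 length=9.514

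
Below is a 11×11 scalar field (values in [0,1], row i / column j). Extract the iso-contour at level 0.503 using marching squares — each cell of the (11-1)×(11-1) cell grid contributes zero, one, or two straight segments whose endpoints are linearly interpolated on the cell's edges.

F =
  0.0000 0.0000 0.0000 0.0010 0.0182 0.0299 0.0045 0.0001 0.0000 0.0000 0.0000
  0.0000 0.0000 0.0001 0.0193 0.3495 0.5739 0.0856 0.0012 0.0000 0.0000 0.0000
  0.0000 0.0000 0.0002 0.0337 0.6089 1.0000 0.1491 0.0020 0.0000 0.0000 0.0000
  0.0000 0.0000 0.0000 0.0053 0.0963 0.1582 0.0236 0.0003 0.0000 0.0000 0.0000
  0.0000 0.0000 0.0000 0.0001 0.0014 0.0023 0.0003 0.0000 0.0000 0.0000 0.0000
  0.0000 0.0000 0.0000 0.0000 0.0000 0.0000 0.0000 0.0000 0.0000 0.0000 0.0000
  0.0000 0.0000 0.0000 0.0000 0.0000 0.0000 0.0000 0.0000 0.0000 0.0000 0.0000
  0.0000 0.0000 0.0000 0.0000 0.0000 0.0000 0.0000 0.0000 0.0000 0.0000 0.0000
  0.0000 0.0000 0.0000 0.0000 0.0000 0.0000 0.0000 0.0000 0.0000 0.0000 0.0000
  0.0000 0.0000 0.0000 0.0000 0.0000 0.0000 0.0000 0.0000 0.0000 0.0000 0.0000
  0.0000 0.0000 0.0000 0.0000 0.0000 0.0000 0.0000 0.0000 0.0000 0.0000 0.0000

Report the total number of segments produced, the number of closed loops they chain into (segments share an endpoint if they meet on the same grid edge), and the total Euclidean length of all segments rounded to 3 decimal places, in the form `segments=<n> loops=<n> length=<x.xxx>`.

segments=8 loops=1 length=5.160

cell (0,4): code 0100 → (0.870,5.000)–(1.000,4.684)
cell (0,5): code 1000 → (1.000,5.145)–(0.870,5.000)
cell (1,3): code 0100 → (1.592,4.000)–(2.000,3.816)
cell (1,4): code 1110 → (1.000,4.684)–(1.592,4.000)
cell (1,5): code 1001 → (2.000,5.584)–(1.000,5.145)
cell (2,3): code 0010 → (2.000,3.816)–(2.207,4.000)
cell (2,4): code 0011 → (2.207,4.000)–(2.590,5.000)
cell (2,5): code 0001 → (2.590,5.000)–(2.000,5.584)
total: 8 segments, chained into 1 closed loop(s), length Σ = 5.159642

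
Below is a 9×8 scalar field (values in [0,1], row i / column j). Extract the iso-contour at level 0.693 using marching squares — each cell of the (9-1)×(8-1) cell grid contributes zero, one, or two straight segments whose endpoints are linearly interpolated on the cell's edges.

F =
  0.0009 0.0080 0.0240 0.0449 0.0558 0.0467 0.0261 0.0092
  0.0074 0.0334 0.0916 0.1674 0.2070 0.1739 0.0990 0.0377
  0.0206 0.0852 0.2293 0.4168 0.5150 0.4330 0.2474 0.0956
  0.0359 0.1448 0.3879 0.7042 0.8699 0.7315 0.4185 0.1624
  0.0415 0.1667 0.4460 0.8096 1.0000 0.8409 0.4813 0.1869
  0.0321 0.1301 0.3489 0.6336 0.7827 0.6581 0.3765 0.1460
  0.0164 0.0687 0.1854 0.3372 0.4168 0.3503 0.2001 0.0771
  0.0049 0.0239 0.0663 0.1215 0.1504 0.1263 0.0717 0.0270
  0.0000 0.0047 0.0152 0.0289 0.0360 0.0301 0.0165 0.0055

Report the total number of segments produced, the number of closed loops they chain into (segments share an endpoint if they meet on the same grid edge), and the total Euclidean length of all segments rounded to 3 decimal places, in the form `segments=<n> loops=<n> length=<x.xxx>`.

cell (2,2): code 0100 → (2.961,3.000)–(3.000,2.965)
cell (2,3): code 1100 → (2.502,4.000)–(2.961,3.000)
cell (2,4): code 1100 → (2.871,5.000)–(2.502,4.000)
cell (2,5): code 1000 → (3.000,5.123)–(2.871,5.000)
cell (3,2): code 0110 → (3.000,2.965)–(4.000,2.679)
cell (3,5): code 1001 → (4.000,5.411)–(3.000,5.123)
cell (4,2): code 0010 → (4.000,2.679)–(4.663,3.000)
cell (4,3): code 0111 → (4.663,3.000)–(5.000,3.398)
cell (4,4): code 1011 → (5.000,4.720)–(4.809,5.000)
cell (4,5): code 0001 → (4.809,5.000)–(4.000,5.411)
cell (5,3): code 0010 → (5.000,3.398)–(5.245,4.000)
cell (5,4): code 0001 → (5.245,4.000)–(5.000,4.720)
total: 12 segments, chained into 1 closed loop(s), length Σ = 8.392981

segments=12 loops=1 length=8.393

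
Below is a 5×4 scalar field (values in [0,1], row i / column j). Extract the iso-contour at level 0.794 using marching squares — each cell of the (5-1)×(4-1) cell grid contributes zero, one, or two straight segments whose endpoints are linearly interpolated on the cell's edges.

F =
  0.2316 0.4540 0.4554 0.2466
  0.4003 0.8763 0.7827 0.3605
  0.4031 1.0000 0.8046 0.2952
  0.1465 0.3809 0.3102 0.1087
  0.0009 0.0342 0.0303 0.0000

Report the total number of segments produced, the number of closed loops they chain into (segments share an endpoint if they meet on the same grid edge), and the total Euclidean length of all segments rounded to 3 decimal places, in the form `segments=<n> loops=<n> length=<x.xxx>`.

cell (0,0): code 0100 → (0.805,1.000)–(1.000,0.827)
cell (0,1): code 1000 → (1.000,1.879)–(0.805,1.000)
cell (1,0): code 0110 → (1.000,0.827)–(2.000,0.655)
cell (1,1): code 1101 → (1.516,2.000)–(1.000,1.879)
cell (1,2): code 1000 → (2.000,2.021)–(1.516,2.000)
cell (2,0): code 0010 → (2.000,0.655)–(2.333,1.000)
cell (2,1): code 0011 → (2.333,1.000)–(2.021,2.000)
cell (2,2): code 0001 → (2.021,2.000)–(2.000,2.021)
total: 8 segments, chained into 1 closed loop(s), length Σ = 4.746852

segments=8 loops=1 length=4.747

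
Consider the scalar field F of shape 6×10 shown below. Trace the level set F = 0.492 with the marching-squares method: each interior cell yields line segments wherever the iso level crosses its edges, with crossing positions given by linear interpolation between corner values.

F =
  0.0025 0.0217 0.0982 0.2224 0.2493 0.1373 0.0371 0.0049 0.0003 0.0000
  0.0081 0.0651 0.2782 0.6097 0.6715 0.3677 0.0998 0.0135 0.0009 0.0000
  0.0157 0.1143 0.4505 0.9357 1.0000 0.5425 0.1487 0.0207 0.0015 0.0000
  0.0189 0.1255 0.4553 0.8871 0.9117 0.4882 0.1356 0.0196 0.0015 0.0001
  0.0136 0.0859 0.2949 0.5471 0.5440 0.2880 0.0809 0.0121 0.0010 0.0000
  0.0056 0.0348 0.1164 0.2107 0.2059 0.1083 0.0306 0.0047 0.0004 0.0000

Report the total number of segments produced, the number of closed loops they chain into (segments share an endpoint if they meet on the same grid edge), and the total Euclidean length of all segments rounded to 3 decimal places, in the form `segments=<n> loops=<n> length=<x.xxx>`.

cell (0,2): code 0100 → (0.696,3.000)–(1.000,2.645)
cell (0,3): code 1100 → (0.575,4.000)–(0.696,3.000)
cell (0,4): code 1000 → (1.000,4.591)–(0.575,4.000)
cell (1,2): code 0110 → (1.000,2.645)–(2.000,2.086)
cell (1,4): code 1101 → (1.711,5.000)–(1.000,4.591)
cell (1,5): code 1000 → (2.000,5.128)–(1.711,5.000)
cell (2,2): code 0110 → (2.000,2.086)–(3.000,2.085)
cell (2,4): code 1011 → (3.000,4.991)–(2.930,5.000)
cell (2,5): code 0001 → (2.930,5.000)–(2.000,5.128)
cell (3,2): code 0110 → (3.000,2.085)–(4.000,2.782)
cell (3,4): code 1001 → (4.000,4.203)–(3.000,4.991)
cell (4,2): code 0010 → (4.000,2.782)–(4.164,3.000)
cell (4,3): code 0011 → (4.164,3.000)–(4.154,4.000)
cell (4,4): code 0001 → (4.154,4.000)–(4.000,4.203)
total: 14 segments, chained into 1 closed loop(s), length Σ = 10.513952

segments=14 loops=1 length=10.514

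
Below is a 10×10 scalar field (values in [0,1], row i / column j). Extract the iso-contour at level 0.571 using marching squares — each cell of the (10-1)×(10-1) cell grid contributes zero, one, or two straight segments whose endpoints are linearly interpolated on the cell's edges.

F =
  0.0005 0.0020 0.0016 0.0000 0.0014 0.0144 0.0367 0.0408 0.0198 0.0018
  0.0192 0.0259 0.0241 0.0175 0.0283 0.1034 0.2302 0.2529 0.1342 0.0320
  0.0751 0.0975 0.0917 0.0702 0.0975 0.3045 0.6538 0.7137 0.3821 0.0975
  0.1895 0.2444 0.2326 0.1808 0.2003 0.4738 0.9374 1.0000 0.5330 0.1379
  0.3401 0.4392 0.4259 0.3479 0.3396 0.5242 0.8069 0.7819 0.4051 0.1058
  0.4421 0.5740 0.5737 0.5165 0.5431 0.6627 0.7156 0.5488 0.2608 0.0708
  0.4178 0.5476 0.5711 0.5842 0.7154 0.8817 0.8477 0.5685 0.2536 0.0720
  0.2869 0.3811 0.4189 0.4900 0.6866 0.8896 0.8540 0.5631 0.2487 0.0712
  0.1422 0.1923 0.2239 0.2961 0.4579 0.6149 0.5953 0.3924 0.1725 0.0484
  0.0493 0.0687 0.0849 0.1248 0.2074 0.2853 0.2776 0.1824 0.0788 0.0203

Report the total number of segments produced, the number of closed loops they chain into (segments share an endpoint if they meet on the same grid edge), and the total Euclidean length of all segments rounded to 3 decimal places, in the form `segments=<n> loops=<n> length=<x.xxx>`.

cell (1,5): code 0100 → (1.805,6.000)–(2.000,5.763)
cell (1,6): code 1100 → (1.690,7.000)–(1.805,6.000)
cell (1,7): code 1000 → (2.000,7.430)–(1.690,7.000)
cell (2,5): code 0110 → (2.000,5.763)–(3.000,5.210)
cell (2,7): code 1001 → (3.000,7.919)–(2.000,7.430)
cell (3,5): code 0110 → (3.000,5.210)–(4.000,5.166)
cell (3,7): code 1001 → (4.000,7.560)–(3.000,7.919)
cell (4,0): code 0100 → (4.978,1.000)–(5.000,0.977)
cell (4,1): code 1100 → (4.982,2.000)–(4.978,1.000)
cell (4,2): code 1000 → (5.000,2.047)–(4.982,2.000)
cell (4,4): code 0100 → (4.338,5.000)–(5.000,4.233)
cell (4,5): code 1110 → (4.000,5.166)–(4.338,5.000)
cell (4,6): code 1011 → (5.000,6.867)–(4.905,7.000)
cell (4,7): code 0001 → (4.905,7.000)–(4.000,7.560)
cell (5,0): code 0010 → (5.000,0.977)–(5.114,1.000)
cell (5,1): code 0111 → (5.114,1.000)–(6.000,1.996)
cell (5,2): code 1101 → (5.805,3.000)–(5.000,2.047)
cell (5,3): code 1100 → (5.162,4.000)–(5.805,3.000)
cell (5,4): code 1110 → (5.000,4.233)–(5.162,4.000)
cell (5,6): code 1001 → (6.000,6.991)–(5.000,6.867)
cell (6,1): code 0010 → (6.000,1.996)–(6.001,2.000)
cell (6,2): code 0011 → (6.001,2.000)–(6.140,3.000)
cell (6,3): code 0111 → (6.140,3.000)–(7.000,3.412)
cell (6,6): code 1001 → (7.000,6.973)–(6.000,6.991)
cell (7,3): code 0010 → (7.000,3.412)–(7.505,4.000)
cell (7,4): code 0111 → (7.505,4.000)–(8.000,4.720)
cell (7,6): code 1001 → (8.000,6.120)–(7.000,6.973)
cell (8,4): code 0010 → (8.000,4.720)–(8.133,5.000)
cell (8,5): code 0011 → (8.133,5.000)–(8.076,6.000)
cell (8,6): code 0001 → (8.076,6.000)–(8.000,6.120)
total: 30 segments, chained into 1 closed loop(s), length Σ = 22.423980

segments=30 loops=1 length=22.424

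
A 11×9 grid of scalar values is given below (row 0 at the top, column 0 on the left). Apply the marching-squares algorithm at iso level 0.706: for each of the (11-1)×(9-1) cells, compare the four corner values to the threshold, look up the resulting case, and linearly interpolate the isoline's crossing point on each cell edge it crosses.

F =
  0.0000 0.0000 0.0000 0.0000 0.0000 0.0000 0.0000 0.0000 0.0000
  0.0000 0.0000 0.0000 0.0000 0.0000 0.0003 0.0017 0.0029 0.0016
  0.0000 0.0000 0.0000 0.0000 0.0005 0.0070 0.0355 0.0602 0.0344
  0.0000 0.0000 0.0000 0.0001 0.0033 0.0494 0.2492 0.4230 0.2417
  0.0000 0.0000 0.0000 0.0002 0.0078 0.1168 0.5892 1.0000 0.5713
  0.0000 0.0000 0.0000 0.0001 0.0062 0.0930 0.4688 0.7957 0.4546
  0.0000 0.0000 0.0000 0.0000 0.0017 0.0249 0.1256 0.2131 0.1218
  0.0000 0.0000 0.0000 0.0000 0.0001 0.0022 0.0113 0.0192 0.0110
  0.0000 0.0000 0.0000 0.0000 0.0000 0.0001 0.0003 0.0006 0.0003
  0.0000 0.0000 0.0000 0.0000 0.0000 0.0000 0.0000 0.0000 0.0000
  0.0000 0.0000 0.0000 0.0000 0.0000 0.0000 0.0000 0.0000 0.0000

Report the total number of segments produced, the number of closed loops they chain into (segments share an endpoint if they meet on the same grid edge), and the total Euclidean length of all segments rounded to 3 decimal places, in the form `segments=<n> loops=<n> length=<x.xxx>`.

cell (3,6): code 0100 → (3.490,7.000)–(4.000,6.284)
cell (3,7): code 1000 → (4.000,7.686)–(3.490,7.000)
cell (4,6): code 0110 → (4.000,6.284)–(5.000,6.726)
cell (4,7): code 1001 → (5.000,7.263)–(4.000,7.686)
cell (5,6): code 0010 → (5.000,6.726)–(5.154,7.000)
cell (5,7): code 0001 → (5.154,7.000)–(5.000,7.263)
total: 6 segments, chained into 1 closed loop(s), length Σ = 4.531015

segments=6 loops=1 length=4.531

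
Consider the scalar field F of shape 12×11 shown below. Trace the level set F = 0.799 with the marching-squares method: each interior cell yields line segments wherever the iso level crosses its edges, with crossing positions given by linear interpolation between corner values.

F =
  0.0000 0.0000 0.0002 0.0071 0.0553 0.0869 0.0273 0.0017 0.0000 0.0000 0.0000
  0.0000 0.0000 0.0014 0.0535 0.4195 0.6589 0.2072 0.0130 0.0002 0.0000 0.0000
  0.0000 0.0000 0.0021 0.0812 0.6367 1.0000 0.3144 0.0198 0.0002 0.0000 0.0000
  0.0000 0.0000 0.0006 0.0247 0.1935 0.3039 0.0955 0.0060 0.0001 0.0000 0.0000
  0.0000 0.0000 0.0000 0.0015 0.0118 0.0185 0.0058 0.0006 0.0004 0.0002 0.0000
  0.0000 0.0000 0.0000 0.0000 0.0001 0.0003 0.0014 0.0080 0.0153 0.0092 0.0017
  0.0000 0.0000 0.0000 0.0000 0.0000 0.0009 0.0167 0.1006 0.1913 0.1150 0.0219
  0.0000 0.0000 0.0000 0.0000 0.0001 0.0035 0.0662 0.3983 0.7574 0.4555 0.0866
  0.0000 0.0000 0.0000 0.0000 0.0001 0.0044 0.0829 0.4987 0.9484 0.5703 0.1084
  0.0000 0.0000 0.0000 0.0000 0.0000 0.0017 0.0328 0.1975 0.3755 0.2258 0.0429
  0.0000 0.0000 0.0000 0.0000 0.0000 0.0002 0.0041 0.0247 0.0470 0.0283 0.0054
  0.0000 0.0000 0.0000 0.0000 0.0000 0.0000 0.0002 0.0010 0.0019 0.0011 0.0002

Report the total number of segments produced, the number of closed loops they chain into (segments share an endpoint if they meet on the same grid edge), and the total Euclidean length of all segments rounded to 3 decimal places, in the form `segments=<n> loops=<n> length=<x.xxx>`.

segments=8 loops=2 length=5.124

cell (1,4): code 0100 → (1.411,5.000)–(2.000,4.447)
cell (1,5): code 1000 → (2.000,5.293)–(1.411,5.000)
cell (2,4): code 0010 → (2.000,4.447)–(2.289,5.000)
cell (2,5): code 0001 → (2.289,5.000)–(2.000,5.293)
cell (7,7): code 0100 → (7.218,8.000)–(8.000,7.668)
cell (7,8): code 1000 → (8.000,8.395)–(7.218,8.000)
cell (8,7): code 0010 → (8.000,7.668)–(8.261,8.000)
cell (8,8): code 0001 → (8.261,8.000)–(8.000,8.395)
total: 8 segments, chained into 2 closed loop(s), length Σ = 5.123981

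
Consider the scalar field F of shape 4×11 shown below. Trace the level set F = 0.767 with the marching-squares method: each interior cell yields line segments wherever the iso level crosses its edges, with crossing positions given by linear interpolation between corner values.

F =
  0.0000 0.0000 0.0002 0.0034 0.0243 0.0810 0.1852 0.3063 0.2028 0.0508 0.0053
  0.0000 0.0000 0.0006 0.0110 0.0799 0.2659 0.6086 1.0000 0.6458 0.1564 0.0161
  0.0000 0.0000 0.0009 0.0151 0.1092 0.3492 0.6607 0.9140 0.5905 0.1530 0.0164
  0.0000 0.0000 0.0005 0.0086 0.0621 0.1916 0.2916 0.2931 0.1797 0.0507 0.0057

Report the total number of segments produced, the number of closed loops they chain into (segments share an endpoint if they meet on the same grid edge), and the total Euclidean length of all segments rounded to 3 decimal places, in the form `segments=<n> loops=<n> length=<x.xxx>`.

cell (0,6): code 0100 → (0.664,7.000)–(1.000,6.405)
cell (0,7): code 1000 → (1.000,7.658)–(0.664,7.000)
cell (1,6): code 0110 → (1.000,6.405)–(2.000,6.420)
cell (1,7): code 1001 → (2.000,7.454)–(1.000,7.658)
cell (2,6): code 0010 → (2.000,6.420)–(2.237,7.000)
cell (2,7): code 0001 → (2.237,7.000)–(2.000,7.454)
total: 6 segments, chained into 1 closed loop(s), length Σ = 4.581874

segments=6 loops=1 length=4.582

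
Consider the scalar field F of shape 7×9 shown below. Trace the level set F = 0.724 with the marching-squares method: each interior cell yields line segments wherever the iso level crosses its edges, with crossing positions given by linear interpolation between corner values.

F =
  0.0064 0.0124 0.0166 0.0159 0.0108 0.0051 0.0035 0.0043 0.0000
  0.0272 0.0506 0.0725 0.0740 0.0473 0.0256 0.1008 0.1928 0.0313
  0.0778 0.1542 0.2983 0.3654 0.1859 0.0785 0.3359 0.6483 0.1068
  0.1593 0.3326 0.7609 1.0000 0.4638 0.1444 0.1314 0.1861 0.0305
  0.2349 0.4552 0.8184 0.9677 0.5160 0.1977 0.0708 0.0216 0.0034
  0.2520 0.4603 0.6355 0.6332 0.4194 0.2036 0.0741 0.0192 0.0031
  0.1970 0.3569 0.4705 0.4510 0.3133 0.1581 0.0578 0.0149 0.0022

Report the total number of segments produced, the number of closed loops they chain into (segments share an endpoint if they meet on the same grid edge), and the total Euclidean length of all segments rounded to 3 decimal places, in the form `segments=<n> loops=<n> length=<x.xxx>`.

segments=8 loops=1 length=6.375

cell (2,1): code 0100 → (2.920,2.000)–(3.000,1.914)
cell (2,2): code 1100 → (2.565,3.000)–(2.920,2.000)
cell (2,3): code 1000 → (3.000,3.515)–(2.565,3.000)
cell (3,1): code 0110 → (3.000,1.914)–(4.000,1.740)
cell (3,3): code 1001 → (4.000,3.540)–(3.000,3.515)
cell (4,1): code 0010 → (4.000,1.740)–(4.516,2.000)
cell (4,2): code 0011 → (4.516,2.000)–(4.729,3.000)
cell (4,3): code 0001 → (4.729,3.000)–(4.000,3.540)
total: 8 segments, chained into 1 closed loop(s), length Σ = 6.374527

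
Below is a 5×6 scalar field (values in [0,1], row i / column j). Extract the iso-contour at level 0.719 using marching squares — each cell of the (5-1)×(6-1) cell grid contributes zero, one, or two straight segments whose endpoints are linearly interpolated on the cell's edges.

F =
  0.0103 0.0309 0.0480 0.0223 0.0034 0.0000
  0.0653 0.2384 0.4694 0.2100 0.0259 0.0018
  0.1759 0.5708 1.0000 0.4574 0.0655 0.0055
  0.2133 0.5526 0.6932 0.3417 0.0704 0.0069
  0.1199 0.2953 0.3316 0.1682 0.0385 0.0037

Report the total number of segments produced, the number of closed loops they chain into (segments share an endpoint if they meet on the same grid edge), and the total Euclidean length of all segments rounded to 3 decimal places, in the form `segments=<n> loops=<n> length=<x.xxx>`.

segments=4 loops=1 length=3.761

cell (1,1): code 0100 → (1.470,2.000)–(2.000,1.345)
cell (1,2): code 1000 → (2.000,2.518)–(1.470,2.000)
cell (2,1): code 0010 → (2.000,1.345)–(2.916,2.000)
cell (2,2): code 0001 → (2.916,2.000)–(2.000,2.518)
total: 4 segments, chained into 1 closed loop(s), length Σ = 3.760823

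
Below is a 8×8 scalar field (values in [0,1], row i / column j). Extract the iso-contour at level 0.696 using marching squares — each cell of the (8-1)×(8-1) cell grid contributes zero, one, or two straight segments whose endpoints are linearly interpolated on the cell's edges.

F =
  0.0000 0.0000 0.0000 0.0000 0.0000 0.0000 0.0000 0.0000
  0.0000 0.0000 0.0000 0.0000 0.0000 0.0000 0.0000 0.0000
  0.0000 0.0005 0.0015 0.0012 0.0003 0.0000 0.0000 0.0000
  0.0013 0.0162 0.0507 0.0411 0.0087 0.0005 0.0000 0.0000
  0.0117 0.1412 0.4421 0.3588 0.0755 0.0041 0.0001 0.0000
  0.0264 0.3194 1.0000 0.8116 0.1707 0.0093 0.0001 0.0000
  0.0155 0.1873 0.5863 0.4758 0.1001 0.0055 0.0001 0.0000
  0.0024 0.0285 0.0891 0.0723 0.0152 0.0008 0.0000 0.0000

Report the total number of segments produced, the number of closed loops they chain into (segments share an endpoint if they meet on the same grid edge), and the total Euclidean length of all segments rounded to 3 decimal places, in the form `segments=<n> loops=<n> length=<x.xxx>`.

segments=6 loops=1 length=4.380

cell (4,1): code 0100 → (4.455,2.000)–(5.000,1.553)
cell (4,2): code 1100 → (4.745,3.000)–(4.455,2.000)
cell (4,3): code 1000 → (5.000,3.180)–(4.745,3.000)
cell (5,1): code 0010 → (5.000,1.553)–(5.735,2.000)
cell (5,2): code 0011 → (5.735,2.000)–(5.344,3.000)
cell (5,3): code 0001 → (5.344,3.000)–(5.000,3.180)
total: 6 segments, chained into 1 closed loop(s), length Σ = 4.380402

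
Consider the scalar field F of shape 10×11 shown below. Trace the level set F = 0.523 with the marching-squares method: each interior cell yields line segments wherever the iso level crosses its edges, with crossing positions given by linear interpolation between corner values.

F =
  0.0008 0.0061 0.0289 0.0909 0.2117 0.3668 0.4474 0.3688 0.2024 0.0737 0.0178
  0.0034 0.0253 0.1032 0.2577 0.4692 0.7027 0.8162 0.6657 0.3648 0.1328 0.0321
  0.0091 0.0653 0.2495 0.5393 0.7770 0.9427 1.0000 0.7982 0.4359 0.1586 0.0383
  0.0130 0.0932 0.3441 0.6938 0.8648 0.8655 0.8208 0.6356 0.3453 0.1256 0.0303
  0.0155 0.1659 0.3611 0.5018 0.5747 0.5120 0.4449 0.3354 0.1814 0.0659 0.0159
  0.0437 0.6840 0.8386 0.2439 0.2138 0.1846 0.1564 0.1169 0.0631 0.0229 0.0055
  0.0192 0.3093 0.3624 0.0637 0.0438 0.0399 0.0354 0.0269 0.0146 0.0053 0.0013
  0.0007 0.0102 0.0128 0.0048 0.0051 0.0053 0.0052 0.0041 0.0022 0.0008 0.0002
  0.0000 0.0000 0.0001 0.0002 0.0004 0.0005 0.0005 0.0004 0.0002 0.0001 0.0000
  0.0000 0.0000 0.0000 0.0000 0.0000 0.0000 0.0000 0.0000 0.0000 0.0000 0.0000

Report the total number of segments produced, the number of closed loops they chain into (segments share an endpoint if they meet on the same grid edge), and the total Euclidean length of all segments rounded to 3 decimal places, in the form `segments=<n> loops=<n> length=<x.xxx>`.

segments=24 loops=2 length=18.904

cell (0,4): code 0100 → (0.465,5.000)–(1.000,4.230)
cell (0,5): code 1100 → (0.205,6.000)–(0.465,5.000)
cell (0,6): code 1100 → (0.519,7.000)–(0.205,6.000)
cell (0,7): code 1000 → (1.000,7.474)–(0.519,7.000)
cell (1,2): code 0100 → (1.942,3.000)–(2.000,2.944)
cell (1,3): code 1100 → (1.175,4.000)–(1.942,3.000)
cell (1,4): code 1110 → (1.000,4.230)–(1.175,4.000)
cell (1,7): code 1001 → (2.000,7.760)–(1.000,7.474)
cell (2,2): code 0110 → (2.000,2.944)–(3.000,2.512)
cell (2,7): code 1001 → (3.000,7.388)–(2.000,7.760)
cell (3,2): code 0010 → (3.000,2.512)–(3.890,3.000)
cell (3,3): code 0111 → (3.890,3.000)–(4.000,3.291)
cell (3,4): code 1011 → (4.000,4.825)–(3.969,5.000)
cell (3,5): code 0011 → (3.969,5.000)–(3.792,6.000)
cell (3,6): code 0011 → (3.792,6.000)–(3.375,7.000)
cell (3,7): code 0001 → (3.375,7.000)–(3.000,7.388)
cell (4,0): code 0100 → (4.689,1.000)–(5.000,0.749)
cell (4,1): code 1100 → (4.339,2.000)–(4.689,1.000)
cell (4,2): code 1000 → (5.000,2.531)–(4.339,2.000)
cell (4,3): code 0010 → (4.000,3.291)–(4.143,4.000)
cell (4,4): code 0001 → (4.143,4.000)–(4.000,4.825)
cell (5,0): code 0010 → (5.000,0.749)–(5.430,1.000)
cell (5,1): code 0011 → (5.430,1.000)–(5.663,2.000)
cell (5,2): code 0001 → (5.663,2.000)–(5.000,2.531)
total: 24 segments, chained into 2 closed loop(s), length Σ = 18.904215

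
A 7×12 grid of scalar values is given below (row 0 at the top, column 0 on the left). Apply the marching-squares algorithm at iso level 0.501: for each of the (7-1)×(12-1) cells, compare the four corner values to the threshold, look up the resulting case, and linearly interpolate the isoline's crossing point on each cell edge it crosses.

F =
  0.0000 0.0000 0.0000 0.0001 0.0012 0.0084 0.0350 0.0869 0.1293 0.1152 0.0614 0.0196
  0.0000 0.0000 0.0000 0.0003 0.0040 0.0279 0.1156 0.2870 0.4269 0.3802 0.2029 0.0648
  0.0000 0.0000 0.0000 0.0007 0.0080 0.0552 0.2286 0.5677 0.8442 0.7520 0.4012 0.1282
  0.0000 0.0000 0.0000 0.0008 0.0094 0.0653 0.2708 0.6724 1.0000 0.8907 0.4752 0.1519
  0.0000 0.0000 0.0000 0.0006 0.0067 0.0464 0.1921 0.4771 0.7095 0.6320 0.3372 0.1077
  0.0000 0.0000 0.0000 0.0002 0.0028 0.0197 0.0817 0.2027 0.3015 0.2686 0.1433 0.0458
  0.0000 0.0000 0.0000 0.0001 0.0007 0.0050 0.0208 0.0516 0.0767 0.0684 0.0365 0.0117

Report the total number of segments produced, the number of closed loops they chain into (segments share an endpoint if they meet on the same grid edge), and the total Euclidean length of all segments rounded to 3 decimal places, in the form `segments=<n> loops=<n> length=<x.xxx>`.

segments=12 loops=1 length=10.379

cell (1,6): code 0100 → (1.762,7.000)–(2.000,6.803)
cell (1,7): code 1100 → (1.178,8.000)–(1.762,7.000)
cell (1,8): code 1100 → (1.325,9.000)–(1.178,8.000)
cell (1,9): code 1000 → (2.000,9.716)–(1.325,9.000)
cell (2,6): code 0110 → (2.000,6.803)–(3.000,6.573)
cell (2,9): code 1001 → (3.000,9.938)–(2.000,9.716)
cell (3,6): code 0010 → (3.000,6.573)–(3.878,7.000)
cell (3,7): code 0111 → (3.878,7.000)–(4.000,7.103)
cell (3,9): code 1001 → (4.000,9.444)–(3.000,9.938)
cell (4,7): code 0010 → (4.000,7.103)–(4.511,8.000)
cell (4,8): code 0011 → (4.511,8.000)–(4.360,9.000)
cell (4,9): code 0001 → (4.360,9.000)–(4.000,9.444)
total: 12 segments, chained into 1 closed loop(s), length Σ = 10.378865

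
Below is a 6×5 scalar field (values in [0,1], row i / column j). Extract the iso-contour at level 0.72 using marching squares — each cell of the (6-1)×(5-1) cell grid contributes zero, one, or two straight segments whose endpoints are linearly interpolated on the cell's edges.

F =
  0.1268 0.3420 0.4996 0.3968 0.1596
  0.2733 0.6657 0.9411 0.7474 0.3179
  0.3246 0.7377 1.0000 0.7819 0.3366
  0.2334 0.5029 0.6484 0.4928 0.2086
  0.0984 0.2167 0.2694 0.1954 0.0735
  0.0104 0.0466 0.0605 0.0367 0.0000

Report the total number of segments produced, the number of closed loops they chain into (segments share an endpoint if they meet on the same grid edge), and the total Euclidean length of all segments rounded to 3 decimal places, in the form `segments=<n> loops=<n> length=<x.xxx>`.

cell (0,1): code 0100 → (0.499,2.000)–(1.000,1.197)
cell (0,2): code 1100 → (0.922,3.000)–(0.499,2.000)
cell (0,3): code 1000 → (1.000,3.064)–(0.922,3.000)
cell (1,0): code 0100 → (1.754,1.000)–(2.000,0.957)
cell (1,1): code 1110 → (1.000,1.197)–(1.754,1.000)
cell (1,3): code 1001 → (2.000,3.139)–(1.000,3.064)
cell (2,0): code 0010 → (2.000,0.957)–(2.075,1.000)
cell (2,1): code 0011 → (2.075,1.000)–(2.796,2.000)
cell (2,2): code 0011 → (2.796,2.000)–(2.214,3.000)
cell (2,3): code 0001 → (2.214,3.000)–(2.000,3.139)
total: 10 segments, chained into 1 closed loop(s), length Σ = 6.896576

segments=10 loops=1 length=6.897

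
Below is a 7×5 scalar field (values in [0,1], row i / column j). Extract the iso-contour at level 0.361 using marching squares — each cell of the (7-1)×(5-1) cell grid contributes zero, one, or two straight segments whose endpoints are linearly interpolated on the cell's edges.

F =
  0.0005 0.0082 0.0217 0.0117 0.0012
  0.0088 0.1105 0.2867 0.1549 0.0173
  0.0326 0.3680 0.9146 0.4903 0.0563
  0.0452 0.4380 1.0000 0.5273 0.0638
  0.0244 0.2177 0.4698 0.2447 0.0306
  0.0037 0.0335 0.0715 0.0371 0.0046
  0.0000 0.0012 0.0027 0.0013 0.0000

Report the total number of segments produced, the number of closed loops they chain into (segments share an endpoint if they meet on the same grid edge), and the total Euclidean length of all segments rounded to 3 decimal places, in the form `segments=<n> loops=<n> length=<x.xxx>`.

segments=12 loops=1 length=8.651

cell (1,0): code 0100 → (1.973,1.000)–(2.000,0.979)
cell (1,1): code 1100 → (1.118,2.000)–(1.973,1.000)
cell (1,2): code 1100 → (1.614,3.000)–(1.118,2.000)
cell (1,3): code 1000 → (2.000,3.298)–(1.614,3.000)
cell (2,0): code 0110 → (2.000,0.979)–(3.000,0.804)
cell (2,3): code 1001 → (3.000,3.359)–(2.000,3.298)
cell (3,0): code 0010 → (3.000,0.804)–(3.350,1.000)
cell (3,1): code 0111 → (3.350,1.000)–(4.000,1.568)
cell (3,2): code 1011 → (4.000,2.483)–(3.588,3.000)
cell (3,3): code 0001 → (3.588,3.000)–(3.000,3.359)
cell (4,1): code 0010 → (4.000,1.568)–(4.273,2.000)
cell (4,2): code 0001 → (4.273,2.000)–(4.000,2.483)
total: 12 segments, chained into 1 closed loop(s), length Σ = 8.650513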